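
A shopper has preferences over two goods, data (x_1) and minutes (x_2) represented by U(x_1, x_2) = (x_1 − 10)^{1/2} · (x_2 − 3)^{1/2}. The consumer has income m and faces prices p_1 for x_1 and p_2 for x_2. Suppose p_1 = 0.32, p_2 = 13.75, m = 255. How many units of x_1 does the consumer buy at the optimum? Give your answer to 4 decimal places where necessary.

x_1* = 338.9844

Let x_1' = x_1−10, x_2' = x_2−3. MRS = x_2'/x_1' = p_1/p_2.
After buying the subsistence bundle (10, 3), a share 0.5 of the remaining income goes to x_1: x_1* = 10 + 0.5·(m − 10p_1 − 3p_2)/p_1.
Discretionary income = 255 − 10·0.32 − 3·13.75 = 210.55; x_1* = 10 + 0.5·210.55/0.32 = 338.9844.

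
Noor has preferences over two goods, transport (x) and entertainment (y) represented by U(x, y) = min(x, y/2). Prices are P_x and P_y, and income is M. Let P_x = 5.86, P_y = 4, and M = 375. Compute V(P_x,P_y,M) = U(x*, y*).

Leontief preferences: the optimum is at the kink where x/1 = y/2, i.e. y = 2·x.
Budget: P_x·x + P_y·2·x = M, so (P_x + 2·P_y)·x = M.
Demand: x*(P_x,P_y,M) = M/(P_x + 2·P_y), y* = 2·M/(P_x + 2·P_y).
Here 5.86 + 2·4 = 13.86, giving x* = 27.0563 and y* = 54.1126.
Utility at the optimum: U(27.0563, 54.1126) = 27.0563.

V = 27.0563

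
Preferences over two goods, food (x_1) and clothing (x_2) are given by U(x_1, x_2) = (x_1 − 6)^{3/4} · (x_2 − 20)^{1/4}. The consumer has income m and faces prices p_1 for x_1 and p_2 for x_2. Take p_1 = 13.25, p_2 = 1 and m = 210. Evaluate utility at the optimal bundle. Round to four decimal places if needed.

After buying the subsistence bundle (6, 20), a share 0.75 of the remaining income goes to x_1: x_1* = 6 + 0.75·(m − 6p_1 − 20p_2)/p_1.
Discretionary income = 210 − 6·13.25 − 20·1 = 110.5; x_1* = 6 + 0.75·110.5/13.25 = 12.2547; x_2* = 20 + 0.25·110.5/1 = 47.625.
Utility at the optimum: U(12.2547, 47.625) = 9.0674.

V = 9.0674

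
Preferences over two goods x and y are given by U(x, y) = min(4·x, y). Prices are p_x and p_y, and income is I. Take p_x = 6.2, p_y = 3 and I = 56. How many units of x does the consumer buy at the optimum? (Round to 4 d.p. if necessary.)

With perfect complements, no substitution: consume in ratio x:y = 1:4.
Budget: p_x·x + p_y·4·x = I, so (p_x + 4·p_y)·x = I.
Demand: x*(p_x,p_y,I) = I/(p_x + 4·p_y), y* = 4·I/(p_x + 4·p_y).
Here 6.2 + 4·3 = 18.2, giving x* = 3.0769.

x* = 3.0769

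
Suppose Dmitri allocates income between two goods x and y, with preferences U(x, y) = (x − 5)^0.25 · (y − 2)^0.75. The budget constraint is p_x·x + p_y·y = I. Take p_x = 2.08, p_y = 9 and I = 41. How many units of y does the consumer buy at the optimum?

MRS = (1/3)·(y−2)/(x−5). Tangency with p_x/p_y gives y−2 = 3·(p_x/p_y)·(x−5).
After buying the subsistence bundle (5, 2), a share 0.25 of the remaining income goes to x: x* = 5 + 0.25·(I − 5p_x − 2p_y)/p_x.
Discretionary income = 41 − 5·2.08 − 2·9 = 12.6; y* = 2 + 0.75·12.6/9 = 3.05.

y* = 3.05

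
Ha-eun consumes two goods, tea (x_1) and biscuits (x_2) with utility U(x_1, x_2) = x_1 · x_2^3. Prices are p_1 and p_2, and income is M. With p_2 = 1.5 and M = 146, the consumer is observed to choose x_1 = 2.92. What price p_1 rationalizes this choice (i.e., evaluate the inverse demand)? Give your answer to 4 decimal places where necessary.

p_1 = 12.5

The MRS is (1/3)·x_2/x_1. Set MRS = p_1/p_2.
Rearranging, p_2·x_2 = 3·p_1·x_1. Substituting into the budget gives p_1·x_1·(1 + 3) = M.
Demand: x_1*(p_1,p_2,M) = 0.25·M/p_1 and x_2* = 0.75·M/p_2.
Set x_1* = 2.92 in the demand function and solve for p_1: p_1 = 12.5.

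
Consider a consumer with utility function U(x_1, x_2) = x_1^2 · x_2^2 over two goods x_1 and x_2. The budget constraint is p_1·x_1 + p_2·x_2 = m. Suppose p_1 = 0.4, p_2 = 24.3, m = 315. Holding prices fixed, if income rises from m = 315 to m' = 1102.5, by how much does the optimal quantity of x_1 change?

Tangency: MRS = x_2/x_1 = p_1/p_2.
Rearranging, p_2·x_2 = p_1·x_1. Substituting into the budget gives p_1·x_1·(1 + 1) = m.
Demand: x_1*(p_1,p_2,m) = 0.5·m/p_1 and x_2* = 0.5·m/p_2.
At p_1=0.4, p_2=24.3, m=315: x_1* = 0.5·315/0.4 = 393.75.
At m' = 1102.5: x_1* = 1378.125. Change: 1378.125 − 393.75 = 984.375.

Δx_1* = 984.375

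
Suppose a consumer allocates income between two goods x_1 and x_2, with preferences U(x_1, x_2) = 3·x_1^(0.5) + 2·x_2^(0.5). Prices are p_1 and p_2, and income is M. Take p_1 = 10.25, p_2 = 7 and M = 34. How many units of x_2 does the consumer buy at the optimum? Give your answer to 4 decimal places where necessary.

x_2* = 1.9148

MU_x_1 ∝ 3·x_1^(-0.5), MU_x_2 ∝ 2·x_2^(-0.5), so MRS = (3/2)·(x_2/x_1)^(0.5) = p_1/p_2.
Hence x_2/x_1 = ((2/3)·p_1/p_2)^(1/(0.5)), i.e. raised to the 2 power.
With the ratio pinned down, the budget gives x_1* = M/(p_1 + p_2·(x_2/x_1)) and x_2* = (x_2/x_1)·x_1*.
Numerically x_2/x_1 = 0.952948, so x_1* = 34/(10.25 + 7·0.952948) = 2.0094 and x_2* = 0.952948·2.0094 = 1.9148.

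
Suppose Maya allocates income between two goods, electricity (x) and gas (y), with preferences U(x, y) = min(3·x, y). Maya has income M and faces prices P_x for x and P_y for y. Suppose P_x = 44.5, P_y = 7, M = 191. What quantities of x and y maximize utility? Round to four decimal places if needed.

Leontief preferences: the optimum is at the kink where x/1 = y/3, i.e. y = 3·x.
Budget: P_x·x + P_y·3·x = M, so (P_x + 3·P_y)·x = M.
Demand: x*(P_x,P_y,M) = M/(P_x + 3·P_y), y* = 3·M/(P_x + 3·P_y).
Here 44.5 + 3·7 = 65.5, giving x* = 2.916 and y* = 8.7481.

x* = 2.916, y* = 8.7481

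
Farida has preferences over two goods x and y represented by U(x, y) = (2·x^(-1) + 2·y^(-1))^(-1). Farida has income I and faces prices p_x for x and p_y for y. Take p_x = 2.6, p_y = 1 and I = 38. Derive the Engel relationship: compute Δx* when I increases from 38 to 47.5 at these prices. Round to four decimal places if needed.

MRS = MU_x/MU_y = (y/x)^(2). Set equal to p_x/p_y.
Hence y/x = (p_x/p_y)^(1/(2)), i.e. raised to the 0.5 power.
Substitute y = (y/x)·x into the budget: x* = I/(p_x + p_y·(y/x)).
Numerically y/x = 1.612452, so x* = 38/(2.6 + 1·1.612452) = 9.0209.
At I' = 47.5: x* = 11.2761. Change: 11.2761 − 9.0209 = 2.2552.

Δx* = 2.2552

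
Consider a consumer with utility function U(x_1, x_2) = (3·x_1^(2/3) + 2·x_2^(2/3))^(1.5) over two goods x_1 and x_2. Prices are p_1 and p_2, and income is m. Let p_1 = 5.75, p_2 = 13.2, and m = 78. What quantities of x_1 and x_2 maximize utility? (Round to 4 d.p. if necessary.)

x_1* = 12.8431, x_2* = 0.3145

MU_x_1 ∝ 3·x_1^(-1/3), MU_x_2 ∝ 2·x_2^(-1/3), so MRS = (3/2)·(x_2/x_1)^(1/3) = p_1/p_2.
Solve for the ratio: x_2/x_1 = [(2/3)·p_1/p_2]^(3).
With the ratio pinned down, the budget gives x_1* = m/(p_1 + p_2·(x_2/x_1)) and x_2* = (x_2/x_1)·x_1*.
Numerically x_2/x_1 = 0.024491, so x_1* = 78/(5.75 + 13.2·0.024491) = 12.8431 and x_2* = 0.024491·12.8431 = 0.3145.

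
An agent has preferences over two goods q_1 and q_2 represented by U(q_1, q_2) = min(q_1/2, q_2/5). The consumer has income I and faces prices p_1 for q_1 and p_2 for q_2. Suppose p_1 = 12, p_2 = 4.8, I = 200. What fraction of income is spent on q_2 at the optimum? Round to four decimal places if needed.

With perfect complements, no substitution: consume in ratio q_1:q_2 = 2:5.
Budget: p_1·q_1 + p_2·(5/2)·q_1 = I, so (2·p_1 + 5·p_2)·q_1 = 2·I.
Demand: q_1*(p_1,p_2,I) = 2·I/(2·p_1 + 5·p_2), q_2* = 5·I/(2·p_1 + 5·p_2).
Here 2·12 + 5·4.8 = 48, giving q_1* = 8.3333 and q_2* = 20.8333.
Expenditure on q_2: 4.8·20.8333 = 100; share = 0.5.

share on q_2 = 0.5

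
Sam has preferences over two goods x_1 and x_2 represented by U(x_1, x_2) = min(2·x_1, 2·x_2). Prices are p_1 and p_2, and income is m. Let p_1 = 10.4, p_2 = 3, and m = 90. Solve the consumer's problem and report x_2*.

With perfect complements, no substitution: consume in ratio x_1:x_2 = 2:2.
Budget: p_1·x_1 + p_2·x_1 = m, so (2·p_1 + 2·p_2)·x_1 = 2·m.
Demand: x_1*(p_1,p_2,m) = 2·m/(2·p_1 + 2·p_2), x_2* = 2·m/(2·p_1 + 2·p_2).
Here 2·10.4 + 2·3 = 26.8, giving x_2* = 6.7164.

x_2* = 6.7164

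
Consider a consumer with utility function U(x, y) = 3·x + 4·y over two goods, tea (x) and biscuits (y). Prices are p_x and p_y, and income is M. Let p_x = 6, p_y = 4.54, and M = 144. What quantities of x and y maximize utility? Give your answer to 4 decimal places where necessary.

x* = 0, y* = 31.7181

Linear utility — the consumer picks whichever good has higher MU/price: 3/6 = 0.5 vs 4/4.54 = 0.8811.
y gives more utility per dollar, so spend all income on y: y* = M/p_y, x* = 0.
Numerically: x* = 0, y* = 31.7181.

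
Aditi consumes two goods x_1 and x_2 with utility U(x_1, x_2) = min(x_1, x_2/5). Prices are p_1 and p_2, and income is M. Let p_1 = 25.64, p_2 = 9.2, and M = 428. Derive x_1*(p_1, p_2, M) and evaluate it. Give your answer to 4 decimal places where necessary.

Leontief preferences: the optimum is at the kink where x_1/1 = x_2/5, i.e. x_2 = 5·x_1.
Budget: p_1·x_1 + p_2·5·x_1 = M, so (p_1 + 5·p_2)·x_1 = M.
Demand: x_1*(p_1,p_2,M) = M/(p_1 + 5·p_2), x_2* = 5·M/(p_1 + 5·p_2).
Here 25.64 + 5·9.2 = 71.64, giving x_1* = 5.9743.

x_1* = 5.9743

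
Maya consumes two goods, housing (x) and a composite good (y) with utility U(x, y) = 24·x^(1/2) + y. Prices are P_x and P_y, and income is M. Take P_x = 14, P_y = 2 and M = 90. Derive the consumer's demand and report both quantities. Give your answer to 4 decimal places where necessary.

x* = 2.9388, y* = 24.4286

Set MRS = P_x/P_y: 12·x^(−1/2) = P_x/P_y.
Thus x* = (12·P_y/P_x)² — independent of M — with the rest of income spent on y.
Plugging in: x* = (12·2/14)² = 2.9388, y* = 24.4286.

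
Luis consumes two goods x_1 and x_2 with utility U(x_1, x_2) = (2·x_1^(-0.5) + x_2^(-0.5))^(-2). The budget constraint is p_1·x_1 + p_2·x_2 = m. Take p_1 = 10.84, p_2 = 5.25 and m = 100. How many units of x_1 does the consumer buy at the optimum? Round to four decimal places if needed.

x_1* = 6.1718

MU_x_1 ∝ 2·x_1^(-1.5), MU_x_2 ∝ x_2^(-1.5), so MRS = 2·(x_2/x_1)^(1.5) = p_1/p_2.
Solve for the ratio: x_2/x_1 = [(1/2)·p_1/p_2]^(2/3).
With the ratio pinned down, the budget gives x_1* = m/(p_1 + p_2·(x_2/x_1)) and x_2* = (x_2/x_1)·x_1*.
Numerically x_2/x_1 = 1.021472, so x_1* = 100/(10.84 + 5.25·1.021472) = 6.1718.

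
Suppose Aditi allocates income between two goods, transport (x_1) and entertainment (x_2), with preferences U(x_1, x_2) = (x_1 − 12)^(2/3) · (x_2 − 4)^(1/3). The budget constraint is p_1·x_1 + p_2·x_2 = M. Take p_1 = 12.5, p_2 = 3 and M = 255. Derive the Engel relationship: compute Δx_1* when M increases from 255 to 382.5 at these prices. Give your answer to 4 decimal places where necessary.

Δx_1* = 6.8

This is Cobb-Douglas in (x_1−12, x_2−4): tangency gives 2/3·p_2·(x_2−4) = 1/3·p_1·(x_1−12).
After buying the subsistence bundle (12, 4), a share 2/3 of the remaining income goes to x_1: x_1* = 12 + 2/3·(M − 12p_1 − 4p_2)/p_1.
Discretionary income = 255 − 12·12.5 − 4·3 = 93; x_1* = 12 + 2/3·93/12.5 = 16.96.
At M' = 382.5: x_1* = 23.76. Change: 23.76 − 16.96 = 6.8.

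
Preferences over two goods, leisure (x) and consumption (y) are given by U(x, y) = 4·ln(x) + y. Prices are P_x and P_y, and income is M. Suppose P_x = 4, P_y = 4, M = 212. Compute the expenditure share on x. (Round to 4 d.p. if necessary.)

MU_x = 4/x, MU_y = 1. Tangency: 4/x = P_x/P_y.
So x*(P_x,P_y) = 4·P_y/P_x, independent of income; and y* = (M − 4·P_y)/P_y.
At the given prices: x* = 4·4/4 = 4, and y* = 49.
Expenditure on x: 4·4 = 16; share = 0.0755.

share on x = 0.0755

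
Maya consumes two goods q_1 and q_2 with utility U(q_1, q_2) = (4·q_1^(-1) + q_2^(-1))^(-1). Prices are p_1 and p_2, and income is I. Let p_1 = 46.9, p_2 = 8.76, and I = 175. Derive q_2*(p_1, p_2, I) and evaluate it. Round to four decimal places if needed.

q_2* = 3.5498

From the CES first-order condition, 4·(q_2/q_1)^(2) = p_1/p_2.
Hence q_2/q_1 = ((1/4)·p_1/p_2)^(1/(2)), i.e. raised to the 0.5 power.
With the ratio pinned down, the budget gives q_1* = I/(p_1 + p_2·(q_2/q_1)) and q_2* = (q_2/q_1)·q_1*.
Numerically q_2/q_1 = 1.156923, so q_1* = 175/(46.9 + 8.76·1.156923) = 3.0683 and q_2* = 1.156923·3.0683 = 3.5498.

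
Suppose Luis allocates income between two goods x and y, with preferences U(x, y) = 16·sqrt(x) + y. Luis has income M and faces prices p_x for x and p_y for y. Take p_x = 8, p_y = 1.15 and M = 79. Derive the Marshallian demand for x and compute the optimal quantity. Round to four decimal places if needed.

Set MRS = p_x/p_y: 8·x^(−1/2) = p_x/p_y.
Thus x* = (8·p_y/p_x)² — independent of M — with the rest of income spent on y.
Plugging in: x* = (8·1.15/8)² = 1.3225.

x* = 1.3225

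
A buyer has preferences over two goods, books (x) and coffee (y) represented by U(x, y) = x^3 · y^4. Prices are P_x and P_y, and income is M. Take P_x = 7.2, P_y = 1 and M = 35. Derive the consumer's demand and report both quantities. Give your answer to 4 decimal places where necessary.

The MRS is (3/4)·y/x. Set MRS = P_x/P_y.
So 3·P_y·y = 4·P_x·x; combined with the budget, a share 3/7 of income goes to x.
Demand: x*(P_x,P_y,M) = 3/7·M/P_x and y* = 4/7·M/P_y.
At P_x=7.2, P_y=1, M=35: x* = 3/7·35/7.2 = 2.0833, y* = 20.

x* = 2.0833, y* = 20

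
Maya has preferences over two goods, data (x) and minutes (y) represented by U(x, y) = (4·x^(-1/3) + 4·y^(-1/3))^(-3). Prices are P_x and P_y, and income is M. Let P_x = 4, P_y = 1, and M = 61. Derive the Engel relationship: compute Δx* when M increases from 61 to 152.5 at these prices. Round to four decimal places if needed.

Δx* = 13.3999

MU_x ∝ 4·x^(-4/3), MU_y ∝ 4·y^(-4/3), so MRS = (y/x)^(4/3) = P_x/P_y.
Hence y/x = (P_x/P_y)^(1/(4/3)), i.e. raised to the 0.75 power.
With the ratio pinned down, the budget gives x* = M/(P_x + P_y·(y/x)) and y* = (y/x)·x*.
Numerically y/x = 2.828427, so x* = 61/(4 + 1·2.828427) = 8.9332.
At M' = 152.5: x* = 22.3331. Change: 22.3331 − 8.9332 = 13.3999.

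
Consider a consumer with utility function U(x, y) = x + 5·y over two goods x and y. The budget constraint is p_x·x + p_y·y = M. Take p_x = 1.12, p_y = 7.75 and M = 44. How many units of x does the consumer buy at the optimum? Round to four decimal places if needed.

x* = 39.2857

Linear utility — the consumer picks whichever good has higher MU/price: 1/1.12 = 0.8929 vs 5/7.75 = 0.6452.
x gives more utility per dollar, so spend all income on x: x* = M/p_x, y* = 0.
Numerically: x* = 39.2857, y* = 0.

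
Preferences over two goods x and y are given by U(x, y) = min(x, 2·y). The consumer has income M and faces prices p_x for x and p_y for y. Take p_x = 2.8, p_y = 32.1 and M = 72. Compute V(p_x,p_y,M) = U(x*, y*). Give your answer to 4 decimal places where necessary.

With perfect complements, no substitution: consume in ratio x:y = 2:1.
Budget: p_x·x + p_y·(1/2)·x = M, so (2·p_x + p_y)·x = 2·M.
Demand: x*(p_x,p_y,M) = 2·M/(2·p_x + p_y), y* = M/(2·p_x + p_y).
Here 2·2.8 + 32.1 = 37.7, giving x* = 3.8196 and y* = 1.9098.
Utility at the optimum: U(3.8196, 1.9098) = 3.8196.

V = 3.8196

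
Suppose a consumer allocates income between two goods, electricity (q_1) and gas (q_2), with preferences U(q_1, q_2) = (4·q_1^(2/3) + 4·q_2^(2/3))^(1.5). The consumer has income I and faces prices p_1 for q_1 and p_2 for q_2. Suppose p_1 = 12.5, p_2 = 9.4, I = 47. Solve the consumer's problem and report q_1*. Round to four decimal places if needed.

From the CES first-order condition, (q_2/q_1)^(1/3) = p_1/p_2.
Hence q_2/q_1 = (p_1/p_2)^(1/(1/3)), i.e. raised to the 3 power.
Substitute q_2 = (q_2/q_1)·q_1 into the budget: q_1* = I/(p_1 + p_2·(q_2/q_1)).
Numerically q_2/q_1 = 2.351508, so q_1* = 47/(12.5 + 9.4·2.351508) = 1.3582.

q_1* = 1.3582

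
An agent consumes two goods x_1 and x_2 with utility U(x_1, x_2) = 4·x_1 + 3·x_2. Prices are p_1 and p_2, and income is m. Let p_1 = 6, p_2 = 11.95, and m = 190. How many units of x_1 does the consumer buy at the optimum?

Linear utility — the consumer picks whichever good has higher MU/price: 4/6 = 0.6667 vs 3/11.95 = 0.251.
x_1 gives more utility per dollar, so spend all income on x_1: x_1* = m/p_1, x_2* = 0.
Numerically: x_1* = 31.6667, x_2* = 0.

x_1* = 31.6667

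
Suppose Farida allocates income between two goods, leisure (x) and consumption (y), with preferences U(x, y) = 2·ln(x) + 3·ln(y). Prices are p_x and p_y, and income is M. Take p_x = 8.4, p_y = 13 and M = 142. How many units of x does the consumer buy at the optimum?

MU_x/MU_y = (2·y)/(3·x); tangency sets this equal to p_x/p_y.
So 2·p_y·y = 3·p_x·x; combined with the budget, a share 0.4 of income goes to x.
Demand: x*(p_x,p_y,M) = 0.4·M/p_x and y* = 0.6·M/p_y.
At p_x=8.4, p_y=13, M=142: x* = 0.4·142/8.4 = 6.7619.

x* = 6.7619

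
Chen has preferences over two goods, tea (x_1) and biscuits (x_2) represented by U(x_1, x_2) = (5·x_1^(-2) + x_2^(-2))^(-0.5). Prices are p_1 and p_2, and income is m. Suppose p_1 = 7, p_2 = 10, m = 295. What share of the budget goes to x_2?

share on x_2 = 0.4259

MRS = MU_x_1/MU_x_2 = 5·(x_2/x_1)^(3). Set equal to p_1/p_2.
Hence x_2/x_1 = ((1/5)·p_1/p_2)^(1/(3)), i.e. raised to the 1/3 power.
Substitute x_2 = (x_2/x_1)·x_1 into the budget: x_1* = m/(p_1 + p_2·(x_2/x_1)).
Numerically x_2/x_1 = 0.519249, so x_1* = 295/(7 + 10·0.519249) = 24.1952 and x_2* = 0.519249·24.1952 = 12.5634.
Expenditure on x_2: 10·12.5634 = 125.6335; share = 0.4259.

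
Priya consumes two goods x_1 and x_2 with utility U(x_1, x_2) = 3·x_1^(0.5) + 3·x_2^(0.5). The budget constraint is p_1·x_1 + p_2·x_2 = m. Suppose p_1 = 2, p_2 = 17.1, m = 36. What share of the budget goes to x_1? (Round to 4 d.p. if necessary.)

Numerically x_2/x_1 = 0.013679, so x_1* = 36/(2 + 17.1·0.013679) = 16.1152 and x_2* = 0.013679·16.1152 = 0.2204.
Expenditure on x_1: 2·16.1152 = 32.2304; share = 0.8953.

share on x_1 = 0.8953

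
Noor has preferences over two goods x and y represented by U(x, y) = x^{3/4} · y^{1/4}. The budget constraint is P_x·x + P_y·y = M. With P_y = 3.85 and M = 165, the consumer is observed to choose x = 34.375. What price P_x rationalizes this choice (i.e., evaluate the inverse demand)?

Tangency: MRS = 3·y/x = P_x/P_y.
Rearranging, P_y·y = (1/3)·P_x·x. Substituting into the budget gives P_x·x·(1 + (1/3)) = M.
Demand: x*(P_x,P_y,M) = 0.75·M/P_x and y* = 0.25·M/P_y.
Set x* = 34.375 in the demand function and solve for P_x: P_x = 3.6.

P_x = 3.6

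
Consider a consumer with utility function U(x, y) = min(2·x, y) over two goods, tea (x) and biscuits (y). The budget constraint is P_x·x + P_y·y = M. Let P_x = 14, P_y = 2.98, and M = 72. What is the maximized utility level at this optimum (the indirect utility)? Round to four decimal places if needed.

Demand: x*(P_x,P_y,M) = M/(P_x + 2·P_y), y* = 2·M/(P_x + 2·P_y).
Here 14 + 2·2.98 = 19.96, giving x* = 3.6072 and y* = 7.2144.
Utility at the optimum: U(3.6072, 7.2144) = 7.2144.

V = 7.2144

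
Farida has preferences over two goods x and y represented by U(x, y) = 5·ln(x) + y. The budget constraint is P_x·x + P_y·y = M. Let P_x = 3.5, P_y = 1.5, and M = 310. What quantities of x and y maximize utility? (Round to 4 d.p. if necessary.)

MU_x = 5/x, MU_y = 1. Tangency: 5/x = P_x/P_y.
So x*(P_x,P_y) = 5·P_y/P_x, independent of income; and y* = (M − 5·P_y)/P_y.
At the given prices: x* = 5·1.5/3.5 = 2.1429, and y* = 201.6667.

x* = 2.1429, y* = 201.6667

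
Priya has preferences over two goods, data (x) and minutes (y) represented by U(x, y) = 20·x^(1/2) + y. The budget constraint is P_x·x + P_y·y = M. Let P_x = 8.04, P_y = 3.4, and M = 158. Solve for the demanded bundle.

Utility is quasi-linear in y; the FOC for x is 10/√x = P_x/P_y.
Thus x* = (10·P_y/P_x)² — independent of M — with the rest of income spent on y.
Plugging in: x* = (10·3.4/8.04)² = 17.8832, y* = 4.182.

x* = 17.8832, y* = 4.182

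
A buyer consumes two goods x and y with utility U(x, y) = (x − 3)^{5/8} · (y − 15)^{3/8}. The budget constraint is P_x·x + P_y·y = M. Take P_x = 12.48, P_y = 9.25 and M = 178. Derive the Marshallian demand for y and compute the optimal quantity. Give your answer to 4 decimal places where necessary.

After buying the subsistence bundle (3, 15), a share 0.625 of the remaining income goes to x: x* = 3 + 0.625·(M − 3P_x − 15P_y)/P_x.
Discretionary income = 178 − 3·12.48 − 15·9.25 = 1.81; y* = 15 + 0.375·1.81/9.25 = 15.0734.

y* = 15.0734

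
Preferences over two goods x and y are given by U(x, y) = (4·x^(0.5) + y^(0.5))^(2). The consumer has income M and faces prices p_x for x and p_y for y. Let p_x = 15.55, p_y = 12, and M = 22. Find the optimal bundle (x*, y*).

x* = 1.3088, y* = 0.1374

From the CES first-order condition, 4·(y/x)^(0.5) = p_x/p_y.
Hence y/x = ((1/4)·p_x/p_y)^(1/(0.5)), i.e. raised to the 2 power.
With the ratio pinned down, the budget gives x* = M/(p_x + p_y·(y/x)) and y* = (y/x)·x*.
Numerically y/x = 0.104949, so x* = 22/(15.55 + 12·0.104949) = 1.3088 and y* = 0.104949·1.3088 = 0.1374.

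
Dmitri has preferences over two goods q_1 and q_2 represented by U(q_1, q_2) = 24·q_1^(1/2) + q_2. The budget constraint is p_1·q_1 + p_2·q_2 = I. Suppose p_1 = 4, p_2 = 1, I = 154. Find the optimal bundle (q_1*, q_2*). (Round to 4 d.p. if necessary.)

q_1* = 9, q_2* = 118

Set MRS = p_1/p_2: 12·q_1^(−1/2) = p_1/p_2.
Solve: √q_1 = 12·p_2/p_1, so q_1*(p_1,p_2) = (12·p_2/p_1)², and q_2* = (I − p_1·q_1*)/p_2.
Plugging in: q_1* = (12·1/4)² = 9, q_2* = 118.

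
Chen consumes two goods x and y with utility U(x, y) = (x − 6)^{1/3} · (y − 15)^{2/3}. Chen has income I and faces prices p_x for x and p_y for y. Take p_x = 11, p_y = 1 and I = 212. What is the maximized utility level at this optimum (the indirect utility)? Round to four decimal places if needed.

V = 31.1678

MRS = (1/2)·(y−15)/(x−6). Tangency with p_x/p_y gives y−15 = 2·(p_x/p_y)·(x−6).
Substituting into the budget: x* = 6 + 1/3·(I − 6·p_x − 15·p_y)/p_x, and y* = 15 + 2/3·(…)/p_y.
Discretionary income = 212 − 6·11 − 15·1 = 131; x* = 6 + 1/3·131/11 = 9.9697; y* = 15 + 2/3·131/1 = 102.3333.
Utility at the optimum: U(9.9697, 102.3333) = 31.1678.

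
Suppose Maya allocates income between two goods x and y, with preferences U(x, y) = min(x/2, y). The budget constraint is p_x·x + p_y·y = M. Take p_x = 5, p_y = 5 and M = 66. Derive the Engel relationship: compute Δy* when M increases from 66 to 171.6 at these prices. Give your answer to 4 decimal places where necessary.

Demand: x*(p_x,p_y,M) = 2·M/(2·p_x + p_y), y* = M/(2·p_x + p_y).
Here 2·5 + 5 = 15, giving y* = 4.4.
At M' = 171.6: y* = 11.44. Change: 11.44 − 4.4 = 7.04.

Δy* = 7.04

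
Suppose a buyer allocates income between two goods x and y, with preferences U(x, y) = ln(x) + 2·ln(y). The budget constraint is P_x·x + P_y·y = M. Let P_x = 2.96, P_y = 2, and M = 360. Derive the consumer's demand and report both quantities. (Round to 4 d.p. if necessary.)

Demand: x*(P_x,P_y,M) = 1/3·M/P_x and y* = 2/3·M/P_y.
At P_x=2.96, P_y=2, M=360: x* = 1/3·360/2.96 = 40.5405, y* = 120.

x* = 40.5405, y* = 120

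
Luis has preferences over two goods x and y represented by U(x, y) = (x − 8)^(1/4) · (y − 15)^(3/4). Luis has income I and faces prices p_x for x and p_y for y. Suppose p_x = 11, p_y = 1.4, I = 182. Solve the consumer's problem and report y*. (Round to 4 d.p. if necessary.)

y* = 54.1071

This is Cobb-Douglas in (x−8, y−15): tangency gives 0.25·p_y·(y−15) = 0.75·p_x·(x−8).
Substituting into the budget: x* = 8 + 0.25·(I − 8·p_x − 15·p_y)/p_x, and y* = 15 + 0.75·(…)/p_y.
Discretionary income = 182 − 8·11 − 15·1.4 = 73; y* = 15 + 0.75·73/1.4 = 54.1071.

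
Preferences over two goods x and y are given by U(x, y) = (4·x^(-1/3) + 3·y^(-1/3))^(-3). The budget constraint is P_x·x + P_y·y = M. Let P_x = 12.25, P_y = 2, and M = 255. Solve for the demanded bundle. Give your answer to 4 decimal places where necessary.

x* = 13.7647, y* = 43.191

Numerically y/x = 3.137802, so x* = 255/(12.25 + 2·3.137802) = 13.7647 and y* = 3.137802·13.7647 = 43.191.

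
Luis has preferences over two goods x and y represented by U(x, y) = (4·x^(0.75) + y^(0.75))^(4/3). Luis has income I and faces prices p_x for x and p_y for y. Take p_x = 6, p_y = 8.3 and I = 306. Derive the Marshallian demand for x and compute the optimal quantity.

x* = 50.9249

From the CES first-order condition, 4·(y/x)^(0.25) = p_x/p_y.
Hence y/x = ((1/4)·p_x/p_y)^(1/(0.25)), i.e. raised to the 4 power.
With the ratio pinned down, the budget gives x* = I/(p_x + p_y·(y/x)) and y* = (y/x)·x*.
Numerically y/x = 0.001067, so x* = 306/(6 + 8.3·0.001067) = 50.9249.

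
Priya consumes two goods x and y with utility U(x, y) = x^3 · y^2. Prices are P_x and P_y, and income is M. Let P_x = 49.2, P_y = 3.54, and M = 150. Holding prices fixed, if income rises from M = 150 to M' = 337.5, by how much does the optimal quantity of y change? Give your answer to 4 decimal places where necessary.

Tangency: MRS = (3/2)·y/x = P_x/P_y.
Rearranging, P_y·y = (2/3)·P_x·x. Substituting into the budget gives P_x·x·(1 + (2/3)) = M.
Demand: x*(P_x,P_y,M) = 0.6·M/P_x and y* = 0.4·M/P_y.
At P_x=49.2, P_y=3.54, M=150: y* = 0.4·150/3.54 = 16.9492.
At M' = 337.5: y* = 38.1356. Change: 38.1356 − 16.9492 = 21.1864.

Δy* = 21.1864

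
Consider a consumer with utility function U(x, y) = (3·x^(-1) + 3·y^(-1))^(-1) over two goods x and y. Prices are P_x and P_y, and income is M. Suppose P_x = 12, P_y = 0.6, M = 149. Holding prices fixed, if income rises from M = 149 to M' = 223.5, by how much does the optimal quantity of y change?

Δy* = 22.6907

MU_x ∝ 3·x^(-2), MU_y ∝ 3·y^(-2), so MRS = (y/x)^(2) = P_x/P_y.
Hence y/x = (P_x/P_y)^(1/(2)), i.e. raised to the 0.5 power.
With the ratio pinned down, the budget gives x* = M/(P_x + P_y·(y/x)) and y* = (y/x)·x*.
Numerically y/x = 4.472136, so x* = 149/(12 + 0.6·4.472136) = 10.1476 and y* = 4.472136·10.1476 = 45.3814.
At M' = 223.5: y* = 68.0721. Change: 68.0721 − 45.3814 = 22.6907.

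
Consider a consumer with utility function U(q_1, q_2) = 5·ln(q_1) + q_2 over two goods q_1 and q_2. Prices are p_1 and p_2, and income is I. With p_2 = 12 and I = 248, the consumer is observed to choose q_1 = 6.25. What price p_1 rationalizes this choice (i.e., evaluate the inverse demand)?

MU_q_1 = 5/q_1, MU_q_2 = 1. Tangency: 5/q_1 = p_1/p_2.
So q_1*(p_1,p_2) = 5·p_2/p_1, independent of income; and q_2* = (I − 5·p_2)/p_2.
Set q_1* = 6.25 in the demand function and solve for p_1: p_1 = 9.6.

p_1 = 9.6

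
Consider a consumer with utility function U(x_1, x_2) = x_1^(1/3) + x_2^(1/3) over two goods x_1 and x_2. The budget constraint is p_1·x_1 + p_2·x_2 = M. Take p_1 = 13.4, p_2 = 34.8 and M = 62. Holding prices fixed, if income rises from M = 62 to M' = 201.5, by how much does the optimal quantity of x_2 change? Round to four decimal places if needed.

MRS = MU_x_1/MU_x_2 = (x_2/x_1)^(2/3). Set equal to p_1/p_2.
Hence x_2/x_1 = (p_1/p_2)^(1/(2/3)), i.e. raised to the 1.5 power.
Substitute x_2 = (x_2/x_1)·x_1 into the budget: x_1* = M/(p_1 + p_2·(x_2/x_1)).
Numerically x_2/x_1 = 0.23894, so x_1* = 62/(13.4 + 34.8·0.23894) = 2.8552 and x_2* = 0.23894·2.8552 = 0.6822.
At M' = 201.5: x_2* = 2.2172. Change: 2.2172 − 0.6822 = 1.535.

Δx_2* = 1.535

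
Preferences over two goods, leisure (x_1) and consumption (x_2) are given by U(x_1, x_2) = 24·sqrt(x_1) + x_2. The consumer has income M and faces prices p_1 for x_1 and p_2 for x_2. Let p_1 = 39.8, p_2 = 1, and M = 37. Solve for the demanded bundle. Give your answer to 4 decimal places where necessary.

Set MRS = p_1/p_2: 12·x_1^(−1/2) = p_1/p_2.
Solve: √x_1 = 12·p_2/p_1, so x_1*(p_1,p_2) = (12·p_2/p_1)², and x_2* = (M − p_1·x_1*)/p_2.
Plugging in: x_1* = (12·1/39.8)² = 0.0909, x_2* = 33.3819.

x_1* = 0.0909, x_2* = 33.3819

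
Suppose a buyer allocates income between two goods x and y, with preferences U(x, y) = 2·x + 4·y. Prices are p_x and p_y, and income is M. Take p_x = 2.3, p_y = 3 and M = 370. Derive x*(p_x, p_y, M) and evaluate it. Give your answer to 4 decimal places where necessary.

Linear utility — the consumer picks whichever good has higher MU/price: 2/2.3 = 0.8696 vs 4/3 = 1.3333.
y gives more utility per dollar, so spend all income on y: y* = M/p_y, x* = 0.
Numerically: x* = 0, y* = 123.3333.

x* = 0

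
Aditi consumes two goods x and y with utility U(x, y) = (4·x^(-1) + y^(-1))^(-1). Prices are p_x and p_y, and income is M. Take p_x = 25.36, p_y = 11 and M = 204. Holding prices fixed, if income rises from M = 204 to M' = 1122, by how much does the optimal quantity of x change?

Δx* = 27.2314

MU_x ∝ 4·x^(-2), MU_y ∝ y^(-2), so MRS = 4·(y/x)^(2) = p_x/p_y.
Solve for the ratio: y/x = [(1/4)·p_x/p_y]^(0.5).
With the ratio pinned down, the budget gives x* = M/(p_x + p_y·(y/x)) and y* = (y/x)·x*.
Numerically y/x = 0.759186, so x* = 204/(25.36 + 11·0.759186) = 6.0514.
At M' = 1122: x* = 33.2829. Change: 33.2829 − 6.0514 = 27.2314.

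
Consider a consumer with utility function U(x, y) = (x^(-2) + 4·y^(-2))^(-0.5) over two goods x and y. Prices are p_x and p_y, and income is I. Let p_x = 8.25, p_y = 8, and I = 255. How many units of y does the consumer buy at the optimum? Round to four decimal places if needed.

From the CES first-order condition, (1/4)·(y/x)^(3) = p_x/p_y.
Solve for the ratio: y/x = [4·p_x/p_y]^(1/3).
With the ratio pinned down, the budget gives x* = I/(p_x + p_y·(y/x)) and y* = (y/x)·x*.
Numerically y/x = 1.603767, so x* = 255/(8.25 + 8·1.603767) = 12.0967 and y* = 1.603767·12.0967 = 19.4003.

y* = 19.4003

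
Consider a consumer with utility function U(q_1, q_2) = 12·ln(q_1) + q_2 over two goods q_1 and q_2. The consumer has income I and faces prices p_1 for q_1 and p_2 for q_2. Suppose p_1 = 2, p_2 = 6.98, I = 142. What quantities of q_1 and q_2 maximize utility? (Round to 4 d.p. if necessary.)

So q_1*(p_1,p_2) = 12·p_2/p_1, independent of income; and q_2* = (I − 12·p_2)/p_2.
At the given prices: q_1* = 12·6.98/2 = 41.88, and q_2* = 8.3438.

q_1* = 41.88, q_2* = 8.3438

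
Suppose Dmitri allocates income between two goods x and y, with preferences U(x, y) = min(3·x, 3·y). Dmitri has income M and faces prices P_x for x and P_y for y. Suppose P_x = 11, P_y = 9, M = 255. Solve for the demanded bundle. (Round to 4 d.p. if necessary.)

x* = 12.75, y* = 12.75

Demand: x*(P_x,P_y,M) = 3·M/(3·P_x + 3·P_y), y* = 3·M/(3·P_x + 3·P_y).
Here 3·11 + 3·9 = 60, giving x* = 12.75 and y* = 12.75.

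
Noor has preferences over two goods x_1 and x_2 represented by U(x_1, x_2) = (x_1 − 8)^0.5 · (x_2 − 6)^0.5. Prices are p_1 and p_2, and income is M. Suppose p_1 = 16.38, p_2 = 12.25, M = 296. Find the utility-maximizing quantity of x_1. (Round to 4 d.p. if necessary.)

x_1* = 10.7918

MRS = (x_2−6)/(x_1−8). Tangency with p_1/p_2 gives x_2−6 = (p_1/p_2)·(x_1−8).
Substituting into the budget: x_1* = 8 + 0.5·(M − 8·p_1 − 6·p_2)/p_1, and x_2* = 6 + 0.5·(…)/p_2.
Discretionary income = 296 − 8·16.38 − 6·12.25 = 91.46; x_1* = 8 + 0.5·91.46/16.38 = 10.7918.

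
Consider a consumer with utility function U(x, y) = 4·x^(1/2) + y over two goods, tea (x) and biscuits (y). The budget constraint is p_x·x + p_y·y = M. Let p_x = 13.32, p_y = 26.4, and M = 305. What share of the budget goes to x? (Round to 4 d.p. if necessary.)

share on x = 0.6862

MU_x = 2/√x, MU_y = 1. Tangency: 2/√x = p_x/p_y.
Thus x* = (2·p_y/p_x)² — independent of M — with the rest of income spent on y.
Plugging in: x* = (2·26.4/13.32)² = 15.713, y* = 3.6251.
Expenditure on x: 13.32·15.713 = 209.2973; share = 0.6862.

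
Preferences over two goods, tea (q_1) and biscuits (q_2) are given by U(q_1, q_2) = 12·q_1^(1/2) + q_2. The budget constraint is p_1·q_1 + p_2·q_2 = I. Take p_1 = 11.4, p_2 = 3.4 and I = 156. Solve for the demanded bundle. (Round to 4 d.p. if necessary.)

Utility is quasi-linear in q_2; the FOC for q_1 is 6/√q_1 = p_1/p_2.
Thus q_1* = (6·p_2/p_1)² — independent of I — with the rest of income spent on q_2.
Plugging in: q_1* = (6·3.4/11.4)² = 3.2022, q_2* = 35.1455.

q_1* = 3.2022, q_2* = 35.1455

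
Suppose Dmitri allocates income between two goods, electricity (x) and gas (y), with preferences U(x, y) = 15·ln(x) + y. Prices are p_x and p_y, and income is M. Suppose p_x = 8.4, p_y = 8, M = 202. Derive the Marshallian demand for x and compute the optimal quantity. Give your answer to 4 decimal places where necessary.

MU_x = 15/x, MU_y = 1. Tangency: 15/x = p_x/p_y.
So x*(p_x,p_y) = 15·p_y/p_x, independent of income; and y* = (M − 15·p_y)/p_y.
At the given prices: x* = 15·8/8.4 = 14.2857.

x* = 14.2857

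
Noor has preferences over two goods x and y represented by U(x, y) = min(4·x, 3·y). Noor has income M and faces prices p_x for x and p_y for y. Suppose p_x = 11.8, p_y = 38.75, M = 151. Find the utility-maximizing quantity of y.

y* = 3.1723

Demand: x*(p_x,p_y,M) = 3·M/(3·p_x + 4·p_y), y* = 4·M/(3·p_x + 4·p_y).
Here 3·11.8 + 4·38.75 = 190.4, giving y* = 3.1723.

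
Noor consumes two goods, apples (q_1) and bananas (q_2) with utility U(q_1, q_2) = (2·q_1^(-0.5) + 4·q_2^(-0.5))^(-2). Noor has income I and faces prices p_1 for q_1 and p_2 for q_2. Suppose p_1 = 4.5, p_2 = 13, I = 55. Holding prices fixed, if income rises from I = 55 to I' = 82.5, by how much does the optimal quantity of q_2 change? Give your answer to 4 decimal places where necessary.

Δq_2* = 1.4667

From the CES first-order condition, (1/2)·(q_2/q_1)^(1.5) = p_1/p_2.
Hence q_2/q_1 = (2·p_1/p_2)^(1/(1.5)), i.e. raised to the 2/3 power.
With the ratio pinned down, the budget gives q_1* = I/(p_1 + p_2·(q_2/q_1)) and q_2* = (q_2/q_1)·q_1*.
Numerically q_2/q_1 = 0.782587, so q_1* = 55/(4.5 + 13·0.782587) = 3.7482 and q_2* = 0.782587·3.7482 = 2.9333.
At I' = 82.5: q_2* = 4.4. Change: 4.4 − 2.9333 = 1.4667.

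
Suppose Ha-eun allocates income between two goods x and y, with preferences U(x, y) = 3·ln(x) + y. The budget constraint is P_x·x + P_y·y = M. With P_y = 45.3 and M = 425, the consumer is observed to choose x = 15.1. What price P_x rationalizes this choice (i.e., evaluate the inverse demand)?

MU_x = 3/x, MU_y = 1. Tangency: 3/x = P_x/P_y.
So x*(P_x,P_y) = 3·P_y/P_x, independent of income; and y* = (M − 3·P_y)/P_y.
Set x* = 15.1 in the demand function and solve for P_x: P_x = 9.

P_x = 9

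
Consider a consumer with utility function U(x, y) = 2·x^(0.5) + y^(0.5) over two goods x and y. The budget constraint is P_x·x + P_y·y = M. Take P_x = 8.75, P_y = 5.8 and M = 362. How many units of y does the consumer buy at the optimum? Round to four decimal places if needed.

MRS = MU_x/MU_y = 2·(y/x)^(0.5). Set equal to P_x/P_y.
Hence y/x = ((1/2)·P_x/P_y)^(1/(0.5)), i.e. raised to the 2 power.
Substitute y = (y/x)·x into the budget: x* = M/(P_x + P_y·(y/x)).
Numerically y/x = 0.568984, so x* = 362/(8.75 + 5.8·0.568984) = 30.0412 and y* = 0.568984·30.0412 = 17.093.

y* = 17.093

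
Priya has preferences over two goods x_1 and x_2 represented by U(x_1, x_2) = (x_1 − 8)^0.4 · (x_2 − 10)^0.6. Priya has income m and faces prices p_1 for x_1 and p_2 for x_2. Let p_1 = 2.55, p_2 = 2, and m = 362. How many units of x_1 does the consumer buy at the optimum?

MRS = (2/3)·(x_2−10)/(x_1−8). Tangency with p_1/p_2 gives x_2−10 = (3/2)·(p_1/p_2)·(x_1−8).
Substituting into the budget: x_1* = 8 + 0.4·(m − 8·p_1 − 10·p_2)/p_1, and x_2* = 10 + 0.6·(…)/p_2.
Discretionary income = 362 − 8·2.55 − 10·2 = 321.6; x_1* = 8 + 0.4·321.6/2.55 = 58.4471.

x_1* = 58.4471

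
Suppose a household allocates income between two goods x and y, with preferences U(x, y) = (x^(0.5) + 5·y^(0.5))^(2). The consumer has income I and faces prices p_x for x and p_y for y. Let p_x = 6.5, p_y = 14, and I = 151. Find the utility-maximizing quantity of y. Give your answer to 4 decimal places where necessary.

MRS = MU_x/MU_y = (1/5)·(y/x)^(0.5). Set equal to p_x/p_y.
Hence y/x = (5·p_x/p_y)^(1/(0.5)), i.e. raised to the 2 power.
With the ratio pinned down, the budget gives x* = I/(p_x + p_y·(y/x)) and y* = (y/x)·x*.
Numerically y/x = 5.389031, so x* = 151/(6.5 + 14·5.389031) = 1.8427 and y* = 5.389031·1.8427 = 9.9302.

y* = 9.9302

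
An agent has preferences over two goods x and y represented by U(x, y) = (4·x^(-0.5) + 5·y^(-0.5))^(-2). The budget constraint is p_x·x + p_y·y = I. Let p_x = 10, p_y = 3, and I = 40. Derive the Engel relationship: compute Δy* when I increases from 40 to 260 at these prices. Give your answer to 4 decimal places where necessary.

Δy* = 32.0608

MRS = MU_x/MU_y = (4/5)·(y/x)^(1.5). Set equal to p_x/p_y.
Solve for the ratio: y/x = [(5/4)·p_x/p_y]^(2/3).
Substitute y = (y/x)·x into the budget: x* = I/(p_x + p_y·(y/x)).
Numerically y/x = 2.58936, so x* = 40/(10 + 3·2.58936) = 2.2512 and y* = 2.58936·2.2512 = 5.8292.
At I' = 260: y* = 37.8901. Change: 37.8901 − 5.8292 = 32.0608.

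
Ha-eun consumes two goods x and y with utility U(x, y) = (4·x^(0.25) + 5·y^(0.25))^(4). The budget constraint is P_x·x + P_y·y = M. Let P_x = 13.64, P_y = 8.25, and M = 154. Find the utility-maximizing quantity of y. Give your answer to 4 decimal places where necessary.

y* = 11.4656

Substitute y = (y/x)·x into the budget: x* = M/(P_x + P_y·(y/x)).
Numerically y/x = 2.632453, so x* = 154/(13.64 + 8.25·2.632453) = 4.3555 and y* = 2.632453·4.3555 = 11.4656.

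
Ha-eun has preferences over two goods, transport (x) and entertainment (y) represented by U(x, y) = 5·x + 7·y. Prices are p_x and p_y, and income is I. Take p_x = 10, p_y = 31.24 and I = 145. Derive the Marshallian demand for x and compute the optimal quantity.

x* = 14.5

x gives more utility per dollar, so spend all income on x: x* = I/p_x, y* = 0.
Numerically: x* = 14.5, y* = 0.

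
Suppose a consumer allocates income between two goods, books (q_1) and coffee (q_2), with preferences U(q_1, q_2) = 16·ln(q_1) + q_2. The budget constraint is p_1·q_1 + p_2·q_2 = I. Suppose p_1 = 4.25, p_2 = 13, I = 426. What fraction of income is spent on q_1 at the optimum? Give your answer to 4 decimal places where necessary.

MU_q_1 = 16/q_1, MU_q_2 = 1. Tangency: 16/q_1 = p_1/p_2.
So q_1*(p_1,p_2) = 16·p_2/p_1, independent of income; and q_2* = (I − 16·p_2)/p_2.
At the given prices: q_1* = 16·13/4.25 = 48.9412, and q_2* = 16.7692.
Expenditure on q_1: 4.25·48.9412 = 208; share = 0.4883.

share on q_1 = 0.4883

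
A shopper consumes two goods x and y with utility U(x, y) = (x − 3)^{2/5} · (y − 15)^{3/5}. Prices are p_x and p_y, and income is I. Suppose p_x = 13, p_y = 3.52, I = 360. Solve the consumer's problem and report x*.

MRS = (2/3)·(y−15)/(x−3). Tangency with p_x/p_y gives y−15 = (3/2)·(p_x/p_y)·(x−3).
Substituting into the budget: x* = 3 + 0.4·(I − 3·p_x − 15·p_y)/p_x, and y* = 15 + 0.6·(…)/p_y.
Discretionary income = 360 − 3·13 − 15·3.52 = 268.2; x* = 3 + 0.4·268.2/13 = 11.2523.

x* = 11.2523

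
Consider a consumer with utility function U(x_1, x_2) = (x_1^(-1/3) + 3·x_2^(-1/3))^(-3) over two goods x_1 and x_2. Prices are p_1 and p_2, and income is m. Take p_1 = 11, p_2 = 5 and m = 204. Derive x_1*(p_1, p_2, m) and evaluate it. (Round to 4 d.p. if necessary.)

x_1* = 6.458

With the ratio pinned down, the budget gives x_1* = m/(p_1 + p_2·(x_2/x_1)) and x_2* = (x_2/x_1)·x_1*.
Numerically x_2/x_1 = 4.117731, so x_1* = 204/(11 + 5·4.117731) = 6.458.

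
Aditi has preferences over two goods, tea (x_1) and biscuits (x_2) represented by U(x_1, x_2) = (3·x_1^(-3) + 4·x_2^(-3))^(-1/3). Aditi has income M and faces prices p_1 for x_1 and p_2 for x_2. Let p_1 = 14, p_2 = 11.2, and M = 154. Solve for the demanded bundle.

x_1* = 5.7623, x_2* = 6.5472

MU_x_1 ∝ 3·x_1^(-4), MU_x_2 ∝ 4·x_2^(-4), so MRS = (3/4)·(x_2/x_1)^(4) = p_1/p_2.
Hence x_2/x_1 = ((4/3)·p_1/p_2)^(1/(4)), i.e. raised to the 0.25 power.
Substitute x_2 = (x_2/x_1)·x_1 into the budget: x_1* = M/(p_1 + p_2·(x_2/x_1)).
Numerically x_2/x_1 = 1.136219, so x_1* = 154/(14 + 11.2·1.136219) = 5.7623 and x_2* = 1.136219·5.7623 = 6.5472.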